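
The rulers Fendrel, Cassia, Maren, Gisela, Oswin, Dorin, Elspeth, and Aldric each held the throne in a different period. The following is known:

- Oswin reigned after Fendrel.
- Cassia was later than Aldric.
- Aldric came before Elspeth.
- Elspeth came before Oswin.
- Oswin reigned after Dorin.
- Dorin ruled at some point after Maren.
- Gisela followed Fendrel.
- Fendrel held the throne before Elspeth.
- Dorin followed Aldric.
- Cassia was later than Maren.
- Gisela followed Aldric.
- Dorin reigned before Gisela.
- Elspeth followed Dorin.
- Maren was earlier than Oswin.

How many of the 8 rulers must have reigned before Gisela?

Directly stated before Gisela: Aldric, Dorin, and Fendrel.
Maren reaches Gisela via Maren → Dorin → Gisela.
That's Aldric, Dorin, Fendrel, and Maren — 4 in all.

4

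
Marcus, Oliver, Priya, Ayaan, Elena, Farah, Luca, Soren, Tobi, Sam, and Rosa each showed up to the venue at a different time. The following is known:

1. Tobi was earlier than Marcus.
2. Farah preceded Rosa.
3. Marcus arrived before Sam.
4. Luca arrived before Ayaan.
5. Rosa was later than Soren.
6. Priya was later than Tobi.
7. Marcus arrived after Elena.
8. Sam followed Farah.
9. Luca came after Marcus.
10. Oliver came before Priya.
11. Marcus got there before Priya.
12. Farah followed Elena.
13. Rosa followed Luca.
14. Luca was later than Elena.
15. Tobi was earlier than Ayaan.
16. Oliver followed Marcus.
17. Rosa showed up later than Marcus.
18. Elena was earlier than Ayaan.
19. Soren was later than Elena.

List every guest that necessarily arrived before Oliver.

Elena, Marcus, Tobi

Directly stated before Oliver: Marcus.
Elena reaches Oliver via Elena → Marcus → Oliver.
Tobi reaches Oliver via Tobi → Marcus → Oliver.
No chain forces Luca (or any of the others) ahead of Oliver.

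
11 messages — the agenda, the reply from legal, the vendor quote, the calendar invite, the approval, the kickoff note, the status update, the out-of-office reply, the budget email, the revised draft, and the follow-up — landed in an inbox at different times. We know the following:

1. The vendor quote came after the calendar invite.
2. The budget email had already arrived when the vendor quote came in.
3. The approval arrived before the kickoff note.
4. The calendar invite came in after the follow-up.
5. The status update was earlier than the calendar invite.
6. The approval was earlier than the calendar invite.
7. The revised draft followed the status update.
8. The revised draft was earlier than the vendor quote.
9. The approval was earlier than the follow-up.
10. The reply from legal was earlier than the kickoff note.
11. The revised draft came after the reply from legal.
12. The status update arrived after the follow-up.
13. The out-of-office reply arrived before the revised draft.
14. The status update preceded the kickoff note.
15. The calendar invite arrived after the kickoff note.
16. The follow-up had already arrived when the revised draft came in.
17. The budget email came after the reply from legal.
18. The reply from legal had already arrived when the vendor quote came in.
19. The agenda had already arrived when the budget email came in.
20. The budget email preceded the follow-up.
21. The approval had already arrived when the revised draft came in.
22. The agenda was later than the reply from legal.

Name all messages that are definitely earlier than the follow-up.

the agenda, the approval, the budget email, the reply from legal

Directly stated before the follow-up: the approval and the budget email.
The agenda reaches the follow-up via the agenda → the budget email → the follow-up.
The reply from legal reaches the follow-up via the reply from legal → the budget email → the follow-up.
No chain forces the kickoff note (or any of the others) ahead of the follow-up.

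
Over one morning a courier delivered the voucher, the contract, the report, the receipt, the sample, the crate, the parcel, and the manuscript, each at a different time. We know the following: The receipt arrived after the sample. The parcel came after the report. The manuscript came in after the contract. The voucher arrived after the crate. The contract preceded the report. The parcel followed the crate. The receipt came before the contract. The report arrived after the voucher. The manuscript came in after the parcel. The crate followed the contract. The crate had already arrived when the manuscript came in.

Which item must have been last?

Every other item has a chain of constraints placing it before the manuscript, so the manuscript is last.

the manuscript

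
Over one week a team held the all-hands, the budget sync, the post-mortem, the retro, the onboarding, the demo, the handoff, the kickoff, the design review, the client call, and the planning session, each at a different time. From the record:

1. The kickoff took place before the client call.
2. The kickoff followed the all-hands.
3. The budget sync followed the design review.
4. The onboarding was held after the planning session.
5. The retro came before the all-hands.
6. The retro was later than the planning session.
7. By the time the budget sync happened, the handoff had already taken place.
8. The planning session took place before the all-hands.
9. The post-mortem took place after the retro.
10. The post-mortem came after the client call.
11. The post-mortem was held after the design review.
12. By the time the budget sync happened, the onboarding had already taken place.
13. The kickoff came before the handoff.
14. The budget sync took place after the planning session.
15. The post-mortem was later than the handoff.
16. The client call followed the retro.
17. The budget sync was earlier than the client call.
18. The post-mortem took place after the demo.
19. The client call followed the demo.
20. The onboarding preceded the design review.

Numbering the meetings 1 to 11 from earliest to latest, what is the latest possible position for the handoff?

8

The handoff must come before the budget sync, the client call, and the post-mortem — 3 meetings forced after it.
Everything else can be placed before the handoff in some valid order, so the handoff can sit as late as position 11 − 3 = 8.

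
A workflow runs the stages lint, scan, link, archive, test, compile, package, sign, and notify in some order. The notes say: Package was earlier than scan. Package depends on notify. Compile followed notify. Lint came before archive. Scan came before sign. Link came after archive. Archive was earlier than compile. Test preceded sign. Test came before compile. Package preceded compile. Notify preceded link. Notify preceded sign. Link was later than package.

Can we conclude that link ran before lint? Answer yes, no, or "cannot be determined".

no

Tracing the constraints gives lint → archive → link, so lint must come before link.
That means link cannot be before lint.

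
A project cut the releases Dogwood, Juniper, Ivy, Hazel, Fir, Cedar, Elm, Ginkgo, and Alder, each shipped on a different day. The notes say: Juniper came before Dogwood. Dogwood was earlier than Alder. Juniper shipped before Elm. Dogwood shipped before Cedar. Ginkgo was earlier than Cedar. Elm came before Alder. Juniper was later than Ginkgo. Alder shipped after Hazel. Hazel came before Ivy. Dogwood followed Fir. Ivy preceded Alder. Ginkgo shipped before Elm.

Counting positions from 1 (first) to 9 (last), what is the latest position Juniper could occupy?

Juniper must come before Alder, Cedar, Dogwood, and Elm — 4 releases forced after it.
Everything else can be placed before Juniper in some valid order, so Juniper can sit as late as position 9 − 4 = 5.

5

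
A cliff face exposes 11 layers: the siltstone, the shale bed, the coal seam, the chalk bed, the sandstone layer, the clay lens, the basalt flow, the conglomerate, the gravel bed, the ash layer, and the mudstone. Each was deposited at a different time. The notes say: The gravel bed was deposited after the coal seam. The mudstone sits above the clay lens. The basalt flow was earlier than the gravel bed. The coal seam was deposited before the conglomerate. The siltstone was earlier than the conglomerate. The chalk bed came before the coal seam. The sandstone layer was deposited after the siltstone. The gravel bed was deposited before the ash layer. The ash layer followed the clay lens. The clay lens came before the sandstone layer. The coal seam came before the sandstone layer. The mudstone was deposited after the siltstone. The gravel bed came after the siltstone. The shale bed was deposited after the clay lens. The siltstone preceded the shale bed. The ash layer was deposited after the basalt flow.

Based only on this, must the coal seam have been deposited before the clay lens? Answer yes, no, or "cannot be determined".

No chain of stated constraints runs from the coal seam to the clay lens, and none runs from the clay lens to the coal seam either.
So the relative order of the coal seam and the clay lens is not fixed by the given facts.

cannot be determined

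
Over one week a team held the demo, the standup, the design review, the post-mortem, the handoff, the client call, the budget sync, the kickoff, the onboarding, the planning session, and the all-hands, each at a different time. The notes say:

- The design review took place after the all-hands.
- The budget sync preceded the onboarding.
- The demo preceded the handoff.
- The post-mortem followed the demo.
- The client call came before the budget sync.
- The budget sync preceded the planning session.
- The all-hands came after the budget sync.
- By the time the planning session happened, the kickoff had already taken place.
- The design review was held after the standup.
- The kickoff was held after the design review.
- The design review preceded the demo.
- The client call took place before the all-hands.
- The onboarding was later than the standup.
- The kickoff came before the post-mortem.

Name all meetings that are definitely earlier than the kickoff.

the all-hands, the budget sync, the client call, the design review, the standup

Directly stated before the kickoff: the design review.
The all-hands reaches the kickoff via the all-hands → the design review → the kickoff.
The budget sync reaches the kickoff via the budget sync → the all-hands → the design review → the kickoff.
The client call reaches the kickoff via the client call → the all-hands → the design review → the kickoff.
Likewise the standup reaches the kickoff by chaining the stated constraints.
No chain forces the demo (or any of the others) ahead of the kickoff.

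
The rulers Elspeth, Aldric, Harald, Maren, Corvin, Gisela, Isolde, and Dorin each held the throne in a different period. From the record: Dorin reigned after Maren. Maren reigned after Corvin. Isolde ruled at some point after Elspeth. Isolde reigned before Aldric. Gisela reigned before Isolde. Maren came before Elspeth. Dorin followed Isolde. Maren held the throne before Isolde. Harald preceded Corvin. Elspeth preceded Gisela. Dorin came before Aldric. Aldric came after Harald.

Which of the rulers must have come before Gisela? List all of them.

Corvin, Elspeth, Harald, Maren

Directly stated before Gisela: Elspeth.
Corvin reaches Gisela via Corvin → Maren → Elspeth → Gisela.
Harald reaches Gisela via Harald → Corvin → Maren → Elspeth → Gisela.
Maren reaches Gisela via Maren → Elspeth → Gisela.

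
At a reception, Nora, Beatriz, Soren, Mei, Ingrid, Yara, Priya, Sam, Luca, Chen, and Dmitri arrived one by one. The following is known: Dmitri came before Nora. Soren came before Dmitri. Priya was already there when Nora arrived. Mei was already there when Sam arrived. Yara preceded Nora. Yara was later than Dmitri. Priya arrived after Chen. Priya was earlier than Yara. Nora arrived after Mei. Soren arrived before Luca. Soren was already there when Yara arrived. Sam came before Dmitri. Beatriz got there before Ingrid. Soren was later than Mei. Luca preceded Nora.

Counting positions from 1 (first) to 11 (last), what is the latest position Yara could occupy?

10

Yara must come before Nora — 1 guest forced after them.
Everything else can be placed before Yara in some valid order, so Yara can sit as late as position 11 − 1 = 10.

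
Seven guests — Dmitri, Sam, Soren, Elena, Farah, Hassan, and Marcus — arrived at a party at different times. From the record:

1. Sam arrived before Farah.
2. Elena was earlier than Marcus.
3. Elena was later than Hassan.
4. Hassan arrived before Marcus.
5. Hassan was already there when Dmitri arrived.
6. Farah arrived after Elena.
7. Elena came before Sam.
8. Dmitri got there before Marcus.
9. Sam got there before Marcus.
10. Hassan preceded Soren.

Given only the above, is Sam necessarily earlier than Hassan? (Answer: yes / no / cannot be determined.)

no

Tracing the constraints gives Hassan → Elena → Sam, so Hassan must come before Sam.
That means Sam cannot be before Hassan.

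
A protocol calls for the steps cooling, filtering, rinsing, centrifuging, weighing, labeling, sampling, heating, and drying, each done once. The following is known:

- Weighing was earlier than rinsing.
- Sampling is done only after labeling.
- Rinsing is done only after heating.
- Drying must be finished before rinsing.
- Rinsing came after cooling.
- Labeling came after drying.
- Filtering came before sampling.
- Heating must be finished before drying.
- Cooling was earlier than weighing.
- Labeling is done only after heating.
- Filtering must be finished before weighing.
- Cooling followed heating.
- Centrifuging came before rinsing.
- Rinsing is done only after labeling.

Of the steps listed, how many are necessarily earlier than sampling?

4

Directly stated before sampling: filtering and labeling.
Drying reaches sampling via drying → labeling → sampling.
Heating reaches sampling via heating → labeling → sampling.
That's drying, filtering, heating, and labeling — 4 in all.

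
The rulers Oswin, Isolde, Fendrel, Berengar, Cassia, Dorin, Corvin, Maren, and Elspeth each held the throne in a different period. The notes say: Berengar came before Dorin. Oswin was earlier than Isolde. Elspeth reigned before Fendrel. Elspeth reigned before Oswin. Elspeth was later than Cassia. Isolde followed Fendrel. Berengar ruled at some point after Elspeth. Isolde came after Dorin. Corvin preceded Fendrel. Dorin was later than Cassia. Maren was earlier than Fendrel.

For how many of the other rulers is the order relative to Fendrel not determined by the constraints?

3

Forced before Fendrel: Cassia, Corvin, Elspeth, and Maren; forced after Fendrel: Isolde.
That leaves Berengar, Dorin, and Oswin with no forced order relative to Fendrel — 3.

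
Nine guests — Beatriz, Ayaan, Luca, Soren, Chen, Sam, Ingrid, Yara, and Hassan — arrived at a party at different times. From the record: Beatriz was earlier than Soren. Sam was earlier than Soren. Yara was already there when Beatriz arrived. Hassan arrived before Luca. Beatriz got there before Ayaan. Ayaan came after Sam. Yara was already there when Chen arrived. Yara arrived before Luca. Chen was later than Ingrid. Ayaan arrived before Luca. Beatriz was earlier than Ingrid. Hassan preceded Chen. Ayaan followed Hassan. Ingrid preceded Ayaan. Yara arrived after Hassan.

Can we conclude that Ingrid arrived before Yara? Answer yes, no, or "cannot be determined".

Tracing the constraints gives Yara → Beatriz → Ingrid, so Yara must come before Ingrid.
That means Ingrid cannot be before Yara.

no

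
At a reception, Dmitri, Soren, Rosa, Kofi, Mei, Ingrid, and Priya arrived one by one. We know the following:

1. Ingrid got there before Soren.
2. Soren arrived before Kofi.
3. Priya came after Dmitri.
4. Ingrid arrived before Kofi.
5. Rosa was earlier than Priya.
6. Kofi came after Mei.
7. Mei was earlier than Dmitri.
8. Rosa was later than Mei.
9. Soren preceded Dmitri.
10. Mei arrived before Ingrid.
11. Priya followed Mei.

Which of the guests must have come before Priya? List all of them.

Directly stated before Priya: Dmitri, Mei, and Rosa.
Ingrid reaches Priya via Ingrid → Soren → Dmitri → Priya.
Soren reaches Priya via Soren → Dmitri → Priya.

Dmitri, Ingrid, Mei, Rosa, Soren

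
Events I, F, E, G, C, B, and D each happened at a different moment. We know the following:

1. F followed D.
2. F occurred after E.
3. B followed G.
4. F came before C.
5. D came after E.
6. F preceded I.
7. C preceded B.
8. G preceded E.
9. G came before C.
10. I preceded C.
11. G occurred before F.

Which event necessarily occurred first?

G has a chain of constraints placing it before every other event, so G must be first.

G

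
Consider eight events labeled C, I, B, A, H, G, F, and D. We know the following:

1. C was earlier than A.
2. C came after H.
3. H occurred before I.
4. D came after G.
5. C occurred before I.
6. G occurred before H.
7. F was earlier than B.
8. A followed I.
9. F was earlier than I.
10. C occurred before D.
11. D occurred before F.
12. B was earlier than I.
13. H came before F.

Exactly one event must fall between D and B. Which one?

Tracing the constraints gives D → F → B, so F sits after D and before B.
No other event is forced both after D and before B.

F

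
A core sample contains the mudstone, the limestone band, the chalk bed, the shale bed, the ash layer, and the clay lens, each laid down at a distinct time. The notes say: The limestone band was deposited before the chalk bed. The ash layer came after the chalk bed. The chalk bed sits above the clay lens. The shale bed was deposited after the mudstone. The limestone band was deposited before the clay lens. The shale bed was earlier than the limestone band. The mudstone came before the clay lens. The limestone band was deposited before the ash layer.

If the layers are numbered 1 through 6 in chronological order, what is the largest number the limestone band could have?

The limestone band must come before the ash layer, the chalk bed, and the clay lens — 3 layers forced after it.
Everything else can be placed before the limestone band in some valid order, so the limestone band can sit as late as position 6 − 3 = 3.

3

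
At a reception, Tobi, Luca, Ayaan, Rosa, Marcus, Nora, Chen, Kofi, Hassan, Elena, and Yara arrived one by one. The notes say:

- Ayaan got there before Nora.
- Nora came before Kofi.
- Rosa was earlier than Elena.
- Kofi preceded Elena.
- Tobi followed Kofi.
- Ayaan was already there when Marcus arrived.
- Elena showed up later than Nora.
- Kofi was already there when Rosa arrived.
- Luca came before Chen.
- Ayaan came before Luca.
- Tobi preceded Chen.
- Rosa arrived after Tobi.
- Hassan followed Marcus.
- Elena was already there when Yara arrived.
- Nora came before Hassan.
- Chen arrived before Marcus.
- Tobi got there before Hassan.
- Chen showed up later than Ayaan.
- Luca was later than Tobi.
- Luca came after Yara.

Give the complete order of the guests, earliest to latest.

The constraints fix every adjacent pair, so only one ordering works:
Ayaan → Nora → Kofi → Tobi → Rosa → Elena → Yara → Luca → Chen → Marcus → Hassan.

Ayaan, Nora, Kofi, Tobi, Rosa, Elena, Yara, Luca, Chen, Marcus, Hassan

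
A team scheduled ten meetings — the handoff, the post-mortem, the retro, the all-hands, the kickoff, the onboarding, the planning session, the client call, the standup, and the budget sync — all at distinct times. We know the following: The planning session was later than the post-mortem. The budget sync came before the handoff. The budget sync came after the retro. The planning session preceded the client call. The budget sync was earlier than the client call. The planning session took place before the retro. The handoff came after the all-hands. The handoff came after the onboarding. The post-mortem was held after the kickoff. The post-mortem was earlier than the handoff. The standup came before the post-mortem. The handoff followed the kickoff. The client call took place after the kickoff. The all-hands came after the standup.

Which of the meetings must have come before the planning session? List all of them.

Directly stated before the planning session: the post-mortem.
The kickoff reaches the planning session via the kickoff → the post-mortem → the planning session.
The standup reaches the planning session via the standup → the post-mortem → the planning session.

the kickoff, the post-mortem, the standup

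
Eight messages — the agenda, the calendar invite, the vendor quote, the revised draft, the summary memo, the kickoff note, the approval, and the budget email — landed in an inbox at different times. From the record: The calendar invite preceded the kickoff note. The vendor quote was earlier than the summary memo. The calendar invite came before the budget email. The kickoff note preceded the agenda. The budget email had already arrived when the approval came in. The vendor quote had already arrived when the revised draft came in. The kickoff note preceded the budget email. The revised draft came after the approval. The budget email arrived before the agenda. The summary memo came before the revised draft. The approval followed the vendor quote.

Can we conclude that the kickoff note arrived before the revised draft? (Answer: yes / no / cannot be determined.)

Chain the constraints: the kickoff note → the budget email → the approval → the revised draft. Each link is directly stated, so the kickoff note comes before the revised draft.

yes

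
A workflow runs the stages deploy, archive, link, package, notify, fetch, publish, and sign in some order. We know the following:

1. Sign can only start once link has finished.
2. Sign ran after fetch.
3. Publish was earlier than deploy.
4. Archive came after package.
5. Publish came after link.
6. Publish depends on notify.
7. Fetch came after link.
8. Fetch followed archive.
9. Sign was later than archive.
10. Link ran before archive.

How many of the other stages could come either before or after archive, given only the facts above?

Forced before archive: link and package; forced after archive: fetch and sign.
That leaves deploy, notify, and publish with no forced order relative to archive — 3.

3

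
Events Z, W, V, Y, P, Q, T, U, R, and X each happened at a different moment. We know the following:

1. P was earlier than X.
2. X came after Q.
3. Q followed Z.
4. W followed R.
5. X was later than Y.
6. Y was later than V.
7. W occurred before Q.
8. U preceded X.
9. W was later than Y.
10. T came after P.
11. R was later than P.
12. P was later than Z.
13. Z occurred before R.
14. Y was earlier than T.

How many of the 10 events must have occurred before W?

5

Directly stated before W: R and Y.
P reaches W via P → R → W.
V reaches W via V → Y → W.
Z reaches W via Z → R → W.
That's P, R, V, Y, and Z — 5 in all.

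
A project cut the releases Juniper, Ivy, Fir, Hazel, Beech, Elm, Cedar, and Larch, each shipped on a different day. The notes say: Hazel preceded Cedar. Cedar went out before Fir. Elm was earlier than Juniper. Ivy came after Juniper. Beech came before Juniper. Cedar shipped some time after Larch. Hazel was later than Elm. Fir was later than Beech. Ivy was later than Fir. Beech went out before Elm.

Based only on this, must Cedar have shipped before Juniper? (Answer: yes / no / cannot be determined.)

No chain of stated constraints runs from Cedar to Juniper, and none runs from Juniper to Cedar either.
So the relative order of Cedar and Juniper is not fixed by the given facts.

cannot be determined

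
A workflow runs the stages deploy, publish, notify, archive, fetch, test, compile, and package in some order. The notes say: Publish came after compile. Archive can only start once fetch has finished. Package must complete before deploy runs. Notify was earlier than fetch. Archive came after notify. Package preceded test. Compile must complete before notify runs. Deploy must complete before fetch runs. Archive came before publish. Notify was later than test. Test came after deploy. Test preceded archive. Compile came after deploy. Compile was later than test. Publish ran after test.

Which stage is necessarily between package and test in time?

Tracing the constraints gives package → deploy → test, so deploy sits after package and before test.
No other stage is forced both after package and before test.

deploy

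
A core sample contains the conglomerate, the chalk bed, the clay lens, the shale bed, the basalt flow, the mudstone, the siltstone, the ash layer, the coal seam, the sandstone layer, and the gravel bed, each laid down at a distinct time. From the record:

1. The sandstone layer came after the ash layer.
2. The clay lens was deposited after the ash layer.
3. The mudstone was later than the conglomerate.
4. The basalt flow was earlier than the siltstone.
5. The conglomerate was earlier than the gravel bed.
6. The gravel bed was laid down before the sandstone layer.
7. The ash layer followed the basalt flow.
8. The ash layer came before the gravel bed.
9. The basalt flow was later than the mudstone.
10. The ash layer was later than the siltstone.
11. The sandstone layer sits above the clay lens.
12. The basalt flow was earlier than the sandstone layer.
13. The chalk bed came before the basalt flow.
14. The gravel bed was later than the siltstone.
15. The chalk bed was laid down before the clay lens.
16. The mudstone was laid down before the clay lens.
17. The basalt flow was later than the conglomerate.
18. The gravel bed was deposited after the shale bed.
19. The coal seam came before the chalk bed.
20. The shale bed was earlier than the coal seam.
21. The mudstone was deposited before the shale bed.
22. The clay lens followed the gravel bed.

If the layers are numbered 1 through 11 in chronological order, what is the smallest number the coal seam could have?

4

The conglomerate, the mudstone, and the shale bed must all come before the coal seam — 3 forced predecessors.
Nothing else is forced ahead of the coal seam, so its earliest slot is position 3 + 1 = 4.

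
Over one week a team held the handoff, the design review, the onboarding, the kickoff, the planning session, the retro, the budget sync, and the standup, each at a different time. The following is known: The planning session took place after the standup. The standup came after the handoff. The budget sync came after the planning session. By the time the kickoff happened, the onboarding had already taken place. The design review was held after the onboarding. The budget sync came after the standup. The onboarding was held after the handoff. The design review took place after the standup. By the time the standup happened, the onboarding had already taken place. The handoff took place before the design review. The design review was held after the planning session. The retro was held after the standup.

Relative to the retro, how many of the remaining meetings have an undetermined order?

Forced before the retro: the handoff, the onboarding, and the standup.
That leaves the budget sync, the design review, the kickoff, and the planning session with no forced order relative to the retro — 4.

4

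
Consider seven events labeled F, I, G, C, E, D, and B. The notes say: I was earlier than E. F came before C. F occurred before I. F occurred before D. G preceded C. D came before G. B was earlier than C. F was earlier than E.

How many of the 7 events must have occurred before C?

4

Directly stated before C: B, F, and G.
D reaches C via D → G → C.
No chain forces E (or any of the others) ahead of C.
That's B, D, F, and G — 4 in all.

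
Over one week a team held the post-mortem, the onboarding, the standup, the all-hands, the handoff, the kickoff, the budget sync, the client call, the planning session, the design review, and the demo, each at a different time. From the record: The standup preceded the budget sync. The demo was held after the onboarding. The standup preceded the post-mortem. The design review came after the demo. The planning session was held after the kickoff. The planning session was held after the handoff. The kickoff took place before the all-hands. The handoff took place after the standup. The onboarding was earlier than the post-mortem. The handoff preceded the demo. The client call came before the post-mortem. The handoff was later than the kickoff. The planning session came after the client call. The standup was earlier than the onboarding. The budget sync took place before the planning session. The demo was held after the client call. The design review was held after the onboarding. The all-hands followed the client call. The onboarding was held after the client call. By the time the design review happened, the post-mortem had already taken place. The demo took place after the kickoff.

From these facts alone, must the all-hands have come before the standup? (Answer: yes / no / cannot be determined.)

No chain of stated constraints runs from the all-hands to the standup, and none runs from the standup to the all-hands either.
So the relative order of the all-hands and the standup is not fixed by the given facts.

cannot be determined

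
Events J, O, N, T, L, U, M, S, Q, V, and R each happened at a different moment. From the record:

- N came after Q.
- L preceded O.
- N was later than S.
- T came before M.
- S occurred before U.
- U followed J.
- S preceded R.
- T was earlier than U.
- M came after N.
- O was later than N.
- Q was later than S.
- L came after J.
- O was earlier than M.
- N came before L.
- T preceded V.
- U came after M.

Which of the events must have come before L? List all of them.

J, N, Q, S

Directly stated before L: J and N.
Q reaches L via Q → N → L.
S reaches L via S → N → L.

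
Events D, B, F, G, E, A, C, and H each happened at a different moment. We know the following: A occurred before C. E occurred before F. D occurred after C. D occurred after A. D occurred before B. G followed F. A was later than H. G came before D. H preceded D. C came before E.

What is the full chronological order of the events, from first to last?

H, A, C, E, F, G, D, B

The constraints fix every adjacent pair, so only one ordering works:
H → A → C → E → F → G → D → B.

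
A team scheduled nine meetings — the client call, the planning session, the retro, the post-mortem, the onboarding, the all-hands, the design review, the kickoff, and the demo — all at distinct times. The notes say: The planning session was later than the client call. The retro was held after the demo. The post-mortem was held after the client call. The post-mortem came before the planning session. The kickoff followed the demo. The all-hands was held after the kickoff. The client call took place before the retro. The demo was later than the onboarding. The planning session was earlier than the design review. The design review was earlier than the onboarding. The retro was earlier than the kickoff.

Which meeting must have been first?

the client call

The client call has a chain of constraints placing it before every other meeting, so the client call must be first.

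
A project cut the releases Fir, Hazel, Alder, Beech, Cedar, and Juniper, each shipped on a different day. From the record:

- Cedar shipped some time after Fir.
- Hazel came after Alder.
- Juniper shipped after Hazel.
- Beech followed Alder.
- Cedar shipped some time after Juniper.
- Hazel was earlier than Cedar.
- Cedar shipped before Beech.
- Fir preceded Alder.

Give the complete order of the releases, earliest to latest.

The constraints fix every adjacent pair, so only one ordering works:
Fir → Alder → Hazel → Juniper → Cedar → Beech.

Fir, Alder, Hazel, Juniper, Cedar, Beech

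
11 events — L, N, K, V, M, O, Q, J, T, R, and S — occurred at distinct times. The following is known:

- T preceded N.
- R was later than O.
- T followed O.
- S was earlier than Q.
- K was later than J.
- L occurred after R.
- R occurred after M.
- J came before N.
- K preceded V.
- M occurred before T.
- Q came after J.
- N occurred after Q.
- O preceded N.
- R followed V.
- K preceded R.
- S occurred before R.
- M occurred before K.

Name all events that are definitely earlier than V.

Directly stated before V: K.
J reaches V via J → K → V.
M reaches V via M → K → V.
No chain forces L (or any of the others) ahead of V.

J, K, M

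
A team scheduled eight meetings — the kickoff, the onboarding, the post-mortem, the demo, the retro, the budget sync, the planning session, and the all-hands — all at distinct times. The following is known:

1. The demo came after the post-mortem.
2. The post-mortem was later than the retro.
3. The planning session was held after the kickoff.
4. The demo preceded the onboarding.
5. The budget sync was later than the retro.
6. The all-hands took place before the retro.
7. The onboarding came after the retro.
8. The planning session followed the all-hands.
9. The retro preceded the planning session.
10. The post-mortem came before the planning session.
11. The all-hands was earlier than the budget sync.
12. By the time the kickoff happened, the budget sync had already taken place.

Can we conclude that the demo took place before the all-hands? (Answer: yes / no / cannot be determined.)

Tracing the constraints gives the all-hands → the retro → the post-mortem → the demo, so the all-hands must come before the demo.
That means the demo cannot be before the all-hands.

no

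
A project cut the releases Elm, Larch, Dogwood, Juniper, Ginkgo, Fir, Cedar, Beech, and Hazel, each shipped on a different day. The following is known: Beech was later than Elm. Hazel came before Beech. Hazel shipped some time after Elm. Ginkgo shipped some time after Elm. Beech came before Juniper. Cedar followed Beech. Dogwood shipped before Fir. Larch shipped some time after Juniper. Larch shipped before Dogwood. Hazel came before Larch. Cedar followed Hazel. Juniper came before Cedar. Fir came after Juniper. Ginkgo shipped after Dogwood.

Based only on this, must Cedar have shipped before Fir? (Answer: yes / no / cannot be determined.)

No chain of stated constraints runs from Cedar to Fir, and none runs from Fir to Cedar either.
So the relative order of Cedar and Fir is not fixed by the given facts.

cannot be determined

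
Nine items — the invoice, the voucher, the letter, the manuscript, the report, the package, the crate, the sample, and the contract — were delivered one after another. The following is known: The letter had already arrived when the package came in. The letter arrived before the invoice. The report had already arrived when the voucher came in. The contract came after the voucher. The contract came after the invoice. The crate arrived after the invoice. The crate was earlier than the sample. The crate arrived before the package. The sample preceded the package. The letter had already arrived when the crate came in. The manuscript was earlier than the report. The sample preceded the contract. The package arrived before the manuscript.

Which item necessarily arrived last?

the contract

Every other item has a chain of constraints placing it before the contract, so the contract is last.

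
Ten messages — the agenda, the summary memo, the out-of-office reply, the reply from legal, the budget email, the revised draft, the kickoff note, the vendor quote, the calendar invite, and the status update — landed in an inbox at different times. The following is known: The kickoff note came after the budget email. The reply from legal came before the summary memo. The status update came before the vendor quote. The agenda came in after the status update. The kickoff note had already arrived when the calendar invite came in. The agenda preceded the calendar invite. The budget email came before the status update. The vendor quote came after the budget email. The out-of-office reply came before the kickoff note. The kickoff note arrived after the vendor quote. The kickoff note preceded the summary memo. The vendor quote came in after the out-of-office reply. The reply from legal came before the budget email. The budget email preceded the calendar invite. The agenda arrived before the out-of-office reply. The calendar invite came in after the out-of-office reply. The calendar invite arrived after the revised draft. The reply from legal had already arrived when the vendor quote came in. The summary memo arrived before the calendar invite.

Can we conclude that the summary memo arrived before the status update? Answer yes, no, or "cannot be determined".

Tracing the constraints gives the status update → the vendor quote → the kickoff note → the summary memo, so the status update must come before the summary memo.
That means the summary memo cannot be before the status update.

no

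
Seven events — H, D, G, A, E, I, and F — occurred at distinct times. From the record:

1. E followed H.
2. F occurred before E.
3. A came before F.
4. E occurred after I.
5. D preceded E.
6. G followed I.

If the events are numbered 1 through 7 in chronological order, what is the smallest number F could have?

A must come before F — 1 forced predecessor.
Nothing else is forced ahead of F, so its earliest slot is position 1 + 1 = 2.

2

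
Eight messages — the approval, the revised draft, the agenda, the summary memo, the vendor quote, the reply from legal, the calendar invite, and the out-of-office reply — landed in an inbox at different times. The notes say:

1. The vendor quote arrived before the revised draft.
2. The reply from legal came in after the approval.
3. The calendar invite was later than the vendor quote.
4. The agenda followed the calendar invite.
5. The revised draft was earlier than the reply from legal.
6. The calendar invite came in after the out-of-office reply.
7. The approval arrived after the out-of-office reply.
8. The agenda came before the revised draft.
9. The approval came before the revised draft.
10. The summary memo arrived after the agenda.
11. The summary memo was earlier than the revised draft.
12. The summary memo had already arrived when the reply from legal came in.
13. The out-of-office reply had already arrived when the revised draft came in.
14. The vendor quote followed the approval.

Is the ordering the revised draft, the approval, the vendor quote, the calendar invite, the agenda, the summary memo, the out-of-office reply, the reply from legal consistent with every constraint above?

The constraints require the out-of-office reply before the revised draft, but in the proposed sequence the revised draft appears ahead of the out-of-office reply. That one violation is enough.

no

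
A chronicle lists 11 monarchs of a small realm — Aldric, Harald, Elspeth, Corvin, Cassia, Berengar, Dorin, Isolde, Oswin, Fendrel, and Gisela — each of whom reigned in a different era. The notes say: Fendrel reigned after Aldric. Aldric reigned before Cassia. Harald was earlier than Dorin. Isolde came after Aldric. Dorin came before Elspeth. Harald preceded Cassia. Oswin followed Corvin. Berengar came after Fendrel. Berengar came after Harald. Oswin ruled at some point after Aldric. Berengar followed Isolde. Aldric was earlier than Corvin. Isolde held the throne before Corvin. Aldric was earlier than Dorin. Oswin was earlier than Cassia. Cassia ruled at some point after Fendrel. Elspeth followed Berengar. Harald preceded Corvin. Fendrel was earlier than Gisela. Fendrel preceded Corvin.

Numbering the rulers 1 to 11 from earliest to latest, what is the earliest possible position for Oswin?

Aldric, Corvin, Fendrel, Harald, and Isolde must all come before Oswin — 5 forced predecessors.
Nothing else is forced ahead of Oswin, so their earliest slot is position 5 + 1 = 6.

6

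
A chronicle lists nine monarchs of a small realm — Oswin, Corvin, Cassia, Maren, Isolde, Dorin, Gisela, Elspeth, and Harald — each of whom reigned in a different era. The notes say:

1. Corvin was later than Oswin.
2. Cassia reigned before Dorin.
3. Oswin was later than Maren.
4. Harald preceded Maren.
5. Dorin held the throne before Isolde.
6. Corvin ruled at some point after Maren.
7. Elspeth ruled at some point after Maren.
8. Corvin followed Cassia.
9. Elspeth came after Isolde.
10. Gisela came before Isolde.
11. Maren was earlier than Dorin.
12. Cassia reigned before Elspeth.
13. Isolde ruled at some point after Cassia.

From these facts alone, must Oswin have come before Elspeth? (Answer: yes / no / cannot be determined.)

cannot be determined

No chain of stated constraints runs from Oswin to Elspeth, and none runs from Elspeth to Oswin either.
So the relative order of Oswin and Elspeth is not fixed by the given facts.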